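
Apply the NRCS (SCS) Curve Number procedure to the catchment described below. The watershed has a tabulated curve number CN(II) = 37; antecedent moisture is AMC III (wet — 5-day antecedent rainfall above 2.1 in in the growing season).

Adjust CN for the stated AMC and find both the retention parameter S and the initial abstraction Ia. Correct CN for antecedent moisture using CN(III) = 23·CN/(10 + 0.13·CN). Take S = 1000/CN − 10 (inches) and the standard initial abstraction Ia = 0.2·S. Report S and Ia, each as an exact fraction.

S = 6300/851 in ≈ 7.403 in; Ia = 1260/851 in ≈ 1.481 in

Wet (AMC III): CN(III) = 23·37/(10 + 0.13·37) = 851/(1481/100) = 85100/1481 ≈ 57.461
Retention S: 1000/CN − 10 with CN=57.461 → S = 6300/851 ≈ 7.403 in
Ia = 0.2S: 0.2·7.403 = 1.481 in (exactly 1260/851)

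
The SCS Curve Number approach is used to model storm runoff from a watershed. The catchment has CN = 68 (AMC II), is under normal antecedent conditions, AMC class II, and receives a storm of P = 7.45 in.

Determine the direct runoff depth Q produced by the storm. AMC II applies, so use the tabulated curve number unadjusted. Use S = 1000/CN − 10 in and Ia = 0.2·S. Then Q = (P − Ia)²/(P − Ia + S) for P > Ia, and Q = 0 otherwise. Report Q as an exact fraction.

Q = 4897369/1296420 in ≈ 3.778 in

Average conditions: CN = 68 (no AMC adjustment).
S = 1000/68 − 10 = 80/17 in ≈ 4.706 in
Ia = 0.2·(80/17) = 16/17 in ≈ 0.941 in
P − Ia = 7.450 − 0.941 = 2213/340 ≈ 6.509 in (> 0, runoff occurs)
Q: (2213/340)² ÷ (3813/340) = 4897369/1296420 in (≈ 3.778 in)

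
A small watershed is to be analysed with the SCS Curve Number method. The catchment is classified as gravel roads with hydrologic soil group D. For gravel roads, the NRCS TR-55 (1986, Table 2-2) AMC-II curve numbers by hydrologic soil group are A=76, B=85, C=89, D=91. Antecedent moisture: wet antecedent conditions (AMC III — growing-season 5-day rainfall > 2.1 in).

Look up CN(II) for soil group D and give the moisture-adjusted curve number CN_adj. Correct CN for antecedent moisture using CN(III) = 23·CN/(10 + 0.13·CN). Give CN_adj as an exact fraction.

NRCS table: gravel roads, soil group D → CN(II) = 91
Wet (AMC III): CN(III) = 23·91/(10 + 0.13·91) = 2093/(2183/100) = 209300/2183 ≈ 95.877

CN_adj = 209300/2183 ≈ 95.877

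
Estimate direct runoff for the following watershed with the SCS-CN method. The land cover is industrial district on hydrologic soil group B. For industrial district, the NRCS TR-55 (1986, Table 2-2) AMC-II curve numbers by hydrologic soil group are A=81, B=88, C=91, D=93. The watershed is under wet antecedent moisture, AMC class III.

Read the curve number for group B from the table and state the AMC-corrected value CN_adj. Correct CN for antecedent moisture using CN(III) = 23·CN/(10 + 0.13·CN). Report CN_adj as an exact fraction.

CN_adj = 6325/67 ≈ 94.403

NRCS table: industrial district, soil group B → CN(II) = 88
Wet (AMC III): CN(III) = 23·88/(10 + 0.13·88) = 2024/(536/25) = 6325/67 ≈ 94.403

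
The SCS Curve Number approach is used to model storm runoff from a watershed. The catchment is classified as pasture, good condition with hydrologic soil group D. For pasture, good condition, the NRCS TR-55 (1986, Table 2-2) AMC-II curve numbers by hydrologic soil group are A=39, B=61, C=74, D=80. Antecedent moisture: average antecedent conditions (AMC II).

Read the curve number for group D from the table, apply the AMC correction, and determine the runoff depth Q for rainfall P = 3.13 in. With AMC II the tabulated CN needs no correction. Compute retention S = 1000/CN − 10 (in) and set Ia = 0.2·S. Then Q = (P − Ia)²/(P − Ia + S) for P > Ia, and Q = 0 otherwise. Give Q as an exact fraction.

Q = 69169/51300 in ≈ 1.348 in

NRCS table: pasture, good condition, soil group D → CN(II) = 80
AMC II — tabulated CN = 80 applies directly.
S = 1000/80 − 10 = 5/2 in ≈ 2.500 in
Ia = 0.2S: 0.2·2.500 = 0.500 in (exactly 1/2)
Excess rainfall: 3.130 − 0.500 = 2.630 in; P > Ia so Q > 0
Runoff Q = (P−Ia)²/(P−Ia+S) = (2.630)²/(2.630+2.500) = 69169/51300 ≈ 1.348 in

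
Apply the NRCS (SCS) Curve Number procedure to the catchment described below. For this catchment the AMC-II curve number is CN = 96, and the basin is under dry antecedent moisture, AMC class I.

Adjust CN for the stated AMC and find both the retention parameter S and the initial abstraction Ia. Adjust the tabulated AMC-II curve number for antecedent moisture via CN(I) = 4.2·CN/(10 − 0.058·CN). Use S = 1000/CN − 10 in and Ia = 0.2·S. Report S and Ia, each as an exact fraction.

S = 125/126 in ≈ 0.992 in; Ia = 25/126 in ≈ 0.198 in

CN(I) from CN(II)=96: (4.2·96)/(10 − 0.058·96) = 25200/277 ≈ 90.975
Retention S: 1000/CN − 10 with CN=90.975 → S = 125/126 ≈ 0.992 in
Ia = 0.2S: 0.2·0.992 = 0.198 in (exactly 25/126)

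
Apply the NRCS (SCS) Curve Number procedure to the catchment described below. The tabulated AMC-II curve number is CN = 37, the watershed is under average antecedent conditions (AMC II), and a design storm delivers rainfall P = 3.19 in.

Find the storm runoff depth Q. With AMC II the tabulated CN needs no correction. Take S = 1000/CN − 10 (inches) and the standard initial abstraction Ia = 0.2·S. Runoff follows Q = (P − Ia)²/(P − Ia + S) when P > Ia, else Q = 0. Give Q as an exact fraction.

Q = 0 in ≈ 0.000 in

AMC II — tabulated CN = 37 applies directly.
Retention S: 1000/CN − 10 with CN=37.000 → S = 630/37 ≈ 17.027 in
Ia = 0.2·(630/37) = 126/37 in ≈ 3.405 in
P = 3.190 ≤ Ia = 3.405 in: entire storm abstracted, Q = 0.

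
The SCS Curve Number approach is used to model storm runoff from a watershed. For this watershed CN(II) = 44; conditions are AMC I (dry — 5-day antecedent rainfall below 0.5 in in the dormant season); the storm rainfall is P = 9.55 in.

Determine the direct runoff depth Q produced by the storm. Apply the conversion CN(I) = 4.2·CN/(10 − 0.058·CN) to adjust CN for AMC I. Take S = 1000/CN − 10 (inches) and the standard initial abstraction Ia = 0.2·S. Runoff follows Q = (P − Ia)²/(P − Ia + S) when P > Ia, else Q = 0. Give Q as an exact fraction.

Q = 5303809/14719980 in ≈ 0.360 in

Dry (AMC I): CN(I) = 4.2·44/(10 − 0.058·44) = (924/5)/(931/125) = 3300/133 ≈ 24.812
Max retention: S = 1000/(3300/133) − 10 = 1000/33 in (≈ 30.303 in)
Ia = 0.2S: 0.2·30.303 = 6.061 in (exactly 200/33)
Excess rainfall: 9.550 − 6.061 = 3.489 in; P > Ia so Q > 0
Runoff Q = (P−Ia)²/(P−Ia+S) = (3.489)²/(3.489+30.303) = 5303809/14719980 ≈ 0.360 in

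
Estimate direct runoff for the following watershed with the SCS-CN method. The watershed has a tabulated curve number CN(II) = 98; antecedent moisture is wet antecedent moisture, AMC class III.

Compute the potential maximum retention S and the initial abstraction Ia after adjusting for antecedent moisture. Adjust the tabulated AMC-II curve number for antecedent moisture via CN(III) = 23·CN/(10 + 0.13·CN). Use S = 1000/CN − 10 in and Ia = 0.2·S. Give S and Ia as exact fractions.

S = 100/1127 in ≈ 0.089 in; Ia = 20/1127 in ≈ 0.018 in

CN(III) from CN(II)=98: (23·98)/(10 + 0.13·98) = 112700/1137 ≈ 99.120
S = 1000/(112700/1137) − 10 = 100/1127 in ≈ 0.089 in
Initial abstraction Ia = S/5 = (100/1127)/5 = 20/1127 ≈ 0.018 in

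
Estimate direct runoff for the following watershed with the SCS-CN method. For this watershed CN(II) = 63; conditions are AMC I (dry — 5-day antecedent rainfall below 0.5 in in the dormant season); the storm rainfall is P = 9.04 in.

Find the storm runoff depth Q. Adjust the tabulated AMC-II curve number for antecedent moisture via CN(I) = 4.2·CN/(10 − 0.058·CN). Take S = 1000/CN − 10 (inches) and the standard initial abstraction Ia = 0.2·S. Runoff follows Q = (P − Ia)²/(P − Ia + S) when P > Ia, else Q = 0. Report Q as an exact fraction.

Dry (AMC I): CN(I) = 4.2·63/(10 − 0.058·63) = (1323/5)/(3173/500) = 132300/3173 ≈ 41.696
S = 1000/(132300/3173) − 10 = 18500/1323 in ≈ 13.983 in
Initial abstraction Ia = S/5 = (18500/1323)/5 = 3700/1323 ≈ 2.797 in
Excess rainfall: 9.040 − 2.797 = 6.243 in; P > Ia so Q > 0
Q = (206498/33075)²/((206498/33075) + 18500/1323) = (42641424004/1093955625)/(668998/33075) = 21320712002/11063554425 in ≈ 1.927 in

Q = 21320712002/11063554425 in ≈ 1.927 in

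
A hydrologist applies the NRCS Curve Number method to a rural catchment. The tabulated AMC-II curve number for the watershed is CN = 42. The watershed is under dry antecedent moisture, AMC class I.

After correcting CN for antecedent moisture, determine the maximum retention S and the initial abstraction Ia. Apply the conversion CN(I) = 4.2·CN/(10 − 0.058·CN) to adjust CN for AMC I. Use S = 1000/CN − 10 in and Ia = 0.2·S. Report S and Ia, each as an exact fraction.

Adjust CN=42 to AMC I: 4.2·42/(10 − 0.058·42) → (882/5) ÷ (1891/250) = 44100/1891 ≈ 23.321
S = 1000/(44100/1891) − 10 = 14500/441 in ≈ 32.880 in
Ia = 0.2S: 0.2·32.880 = 6.576 in (exactly 2900/441)

S = 14500/441 in ≈ 32.880 in; Ia = 2900/441 in ≈ 6.576 in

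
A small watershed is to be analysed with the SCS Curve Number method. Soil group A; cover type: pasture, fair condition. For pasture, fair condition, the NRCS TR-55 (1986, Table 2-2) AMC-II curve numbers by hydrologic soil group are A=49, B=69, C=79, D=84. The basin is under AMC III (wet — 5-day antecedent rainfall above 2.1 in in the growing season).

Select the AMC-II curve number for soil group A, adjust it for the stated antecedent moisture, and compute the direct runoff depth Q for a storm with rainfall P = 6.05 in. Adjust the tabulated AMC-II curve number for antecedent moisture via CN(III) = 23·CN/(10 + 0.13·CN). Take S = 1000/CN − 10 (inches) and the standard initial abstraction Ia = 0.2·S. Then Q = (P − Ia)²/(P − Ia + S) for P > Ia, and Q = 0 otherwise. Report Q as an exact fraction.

Q = 13448345089/4912976180 in ≈ 2.737 in

NRCS table: pasture, fair condition, soil group A → CN(II) = 49
Wet (AMC III): CN(III) = 23·49/(10 + 0.13·49) = 1127/(1637/100) = 112700/1637 ≈ 68.845
S = 1000/(112700/1637) − 10 = 5100/1127 in ≈ 4.525 in
Ia = 0.2S: 0.2·4.525 = 0.905 in (exactly 1020/1127)
Excess rainfall: 6.050 − 0.905 = 5.145 in; P > Ia so Q > 0
Q: (115967/22540)² ÷ (217967/22540) = 13448345089/4912976180 in (≈ 2.737 in)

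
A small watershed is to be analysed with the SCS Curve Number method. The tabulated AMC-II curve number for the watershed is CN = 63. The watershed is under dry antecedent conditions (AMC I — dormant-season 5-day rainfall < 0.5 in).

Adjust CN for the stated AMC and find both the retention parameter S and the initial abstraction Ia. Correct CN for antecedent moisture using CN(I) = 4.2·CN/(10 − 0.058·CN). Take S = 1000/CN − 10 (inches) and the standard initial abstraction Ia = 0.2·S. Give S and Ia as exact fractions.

Adjust CN=63 to AMC I: 4.2·63/(10 − 0.058·63) → (1323/5) ÷ (3173/500) = 132300/3173 ≈ 41.696
Retention S: 1000/CN − 10 with CN=41.696 → S = 18500/1323 ≈ 13.983 in
Initial abstraction Ia = S/5 = (18500/1323)/5 = 3700/1323 ≈ 2.797 in

S = 18500/1323 in ≈ 13.983 in; Ia = 3700/1323 in ≈ 2.797 in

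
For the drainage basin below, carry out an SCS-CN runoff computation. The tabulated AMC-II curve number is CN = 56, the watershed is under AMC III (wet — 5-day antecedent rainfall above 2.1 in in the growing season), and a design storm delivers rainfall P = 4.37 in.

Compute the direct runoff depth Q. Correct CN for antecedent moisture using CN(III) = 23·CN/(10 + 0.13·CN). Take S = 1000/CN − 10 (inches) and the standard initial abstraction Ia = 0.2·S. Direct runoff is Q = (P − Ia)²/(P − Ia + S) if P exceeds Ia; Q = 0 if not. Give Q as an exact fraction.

Q = 3523253449/1841147700 in ≈ 1.914 in

Wet (AMC III): CN(III) = 23·56/(10 + 0.13·56) = 1288/(432/25) = 4025/54 ≈ 74.537
S = 1000/(4025/54) − 10 = 550/161 in ≈ 3.416 in
Ia = 0.2·(550/161) = 110/161 in ≈ 0.683 in
Since P=4.370 > Ia=0.683: effective rainfall P−Ia = 59357/16100 in
Q: (59357/16100)² ÷ (114357/16100) = 3523253449/1841147700 in (≈ 1.914 in)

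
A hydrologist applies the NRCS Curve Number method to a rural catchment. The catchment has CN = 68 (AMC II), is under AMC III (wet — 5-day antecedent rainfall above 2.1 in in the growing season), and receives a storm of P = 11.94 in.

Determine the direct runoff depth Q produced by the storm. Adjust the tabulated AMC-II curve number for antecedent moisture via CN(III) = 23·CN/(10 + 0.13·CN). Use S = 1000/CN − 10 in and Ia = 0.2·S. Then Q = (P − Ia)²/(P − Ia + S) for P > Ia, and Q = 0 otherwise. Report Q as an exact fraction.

CN(III) from CN(II)=68: (23·68)/(10 + 0.13·68) = 39100/471 ≈ 83.015
Max retention: S = 1000/(39100/471) − 10 = 800/391 in (≈ 2.046 in)
Ia = 0.2·(800/391) = 160/391 in ≈ 0.409 in
P − Ia = 11.940 − 0.409 = 225427/19550 ≈ 11.531 in (> 0, runoff occurs)
Q = (225427/19550)²/((225427/19550) + 800/391) = (50817332329/382202500)/(265427/19550) = 50817332329/5189097850 in ≈ 9.793 in

Q = 50817332329/5189097850 in ≈ 9.793 in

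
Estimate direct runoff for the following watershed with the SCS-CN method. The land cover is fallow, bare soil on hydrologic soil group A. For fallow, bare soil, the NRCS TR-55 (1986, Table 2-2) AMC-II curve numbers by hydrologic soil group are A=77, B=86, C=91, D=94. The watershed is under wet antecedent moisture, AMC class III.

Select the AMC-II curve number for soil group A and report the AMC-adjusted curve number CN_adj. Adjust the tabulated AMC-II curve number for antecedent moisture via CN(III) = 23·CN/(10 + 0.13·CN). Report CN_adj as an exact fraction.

CN_adj = 7700/87 ≈ 88.506

NRCS table: fallow, bare soil, soil group A → CN(II) = 77
Wet (AMC III): CN(III) = 23·77/(10 + 0.13·77) = 1771/(2001/100) = 7700/87 ≈ 88.506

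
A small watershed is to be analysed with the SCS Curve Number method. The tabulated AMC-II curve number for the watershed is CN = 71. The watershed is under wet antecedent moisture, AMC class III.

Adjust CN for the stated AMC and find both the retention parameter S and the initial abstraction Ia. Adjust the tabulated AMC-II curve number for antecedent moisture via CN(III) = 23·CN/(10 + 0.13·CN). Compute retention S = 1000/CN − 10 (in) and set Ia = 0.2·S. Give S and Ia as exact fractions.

Wet (AMC III): CN(III) = 23·71/(10 + 0.13·71) = 1633/(1923/100) = 163300/1923 ≈ 84.919
Retention S: 1000/CN − 10 with CN=84.919 → S = 2900/1633 ≈ 1.776 in
Initial abstraction Ia = S/5 = (2900/1633)/5 = 580/1633 ≈ 0.355 in

S = 2900/1633 in ≈ 1.776 in; Ia = 580/1633 in ≈ 0.355 in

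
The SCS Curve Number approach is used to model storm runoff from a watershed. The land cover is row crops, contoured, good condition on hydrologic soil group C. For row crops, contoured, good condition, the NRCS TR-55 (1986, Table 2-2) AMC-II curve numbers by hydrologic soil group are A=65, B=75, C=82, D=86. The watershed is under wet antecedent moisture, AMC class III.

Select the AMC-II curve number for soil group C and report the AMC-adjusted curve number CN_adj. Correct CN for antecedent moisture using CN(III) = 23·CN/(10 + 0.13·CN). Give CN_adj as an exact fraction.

NRCS table: row crops, contoured, good condition, soil group C → CN(II) = 82
Wet (AMC III): CN(III) = 23·82/(10 + 0.13·82) = 1886/(1033/50) = 94300/1033 ≈ 91.288

CN_adj = 94300/1033 ≈ 91.288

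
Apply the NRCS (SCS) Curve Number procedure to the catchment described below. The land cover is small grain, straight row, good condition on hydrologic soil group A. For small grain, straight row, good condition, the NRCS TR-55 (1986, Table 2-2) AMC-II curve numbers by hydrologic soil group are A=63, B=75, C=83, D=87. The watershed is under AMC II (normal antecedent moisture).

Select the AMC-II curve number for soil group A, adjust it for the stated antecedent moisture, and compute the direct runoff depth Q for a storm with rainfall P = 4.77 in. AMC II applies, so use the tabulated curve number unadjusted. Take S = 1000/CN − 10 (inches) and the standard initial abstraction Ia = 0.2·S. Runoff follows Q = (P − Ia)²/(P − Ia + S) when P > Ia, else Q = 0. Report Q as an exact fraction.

NRCS table: small grain, straight row, good condition, soil group A → CN(II) = 63
Average conditions: CN = 63 (no AMC adjustment).
S = 1000/63 − 10 = 370/63 in ≈ 5.873 in
Initial abstraction Ia = S/5 = (370/63)/5 = 74/63 ≈ 1.175 in
Since P=4.770 > Ia=1.175: effective rainfall P−Ia = 22651/6300 in
Q: (22651/6300)² ÷ (59651/6300) = 513067801/375801300 in (≈ 1.365 in)

Q = 513067801/375801300 in ≈ 1.365 in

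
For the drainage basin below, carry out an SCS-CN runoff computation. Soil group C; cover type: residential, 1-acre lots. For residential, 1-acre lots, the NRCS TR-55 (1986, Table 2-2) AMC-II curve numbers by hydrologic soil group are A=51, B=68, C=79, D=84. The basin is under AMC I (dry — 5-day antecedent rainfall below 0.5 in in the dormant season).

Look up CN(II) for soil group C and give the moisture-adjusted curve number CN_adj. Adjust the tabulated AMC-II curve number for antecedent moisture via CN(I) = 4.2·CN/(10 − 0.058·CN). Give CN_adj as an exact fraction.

CN_adj = 7900/129 ≈ 61.240

NRCS table: residential, 1-acre lots, soil group C → CN(II) = 79
Dry (AMC I): CN(I) = 4.2·79/(10 − 0.058·79) = (1659/5)/(2709/500) = 7900/129 ≈ 61.240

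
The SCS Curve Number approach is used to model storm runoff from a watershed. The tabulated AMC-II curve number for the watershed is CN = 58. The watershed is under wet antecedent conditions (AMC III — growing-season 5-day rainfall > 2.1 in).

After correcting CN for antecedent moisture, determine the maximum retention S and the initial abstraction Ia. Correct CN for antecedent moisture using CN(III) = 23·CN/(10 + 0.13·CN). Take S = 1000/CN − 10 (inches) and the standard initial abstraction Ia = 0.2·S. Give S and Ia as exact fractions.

Adjust CN=58 to AMC III: 23·58/(10 + 0.13·58) → 1334 ÷ (877/50) = 66700/877 ≈ 76.055
S = 1000/(66700/877) − 10 = 2100/667 in ≈ 3.148 in
Initial abstraction Ia = S/5 = (2100/667)/5 = 420/667 ≈ 0.630 in

S = 2100/667 in ≈ 3.148 in; Ia = 420/667 in ≈ 0.630 in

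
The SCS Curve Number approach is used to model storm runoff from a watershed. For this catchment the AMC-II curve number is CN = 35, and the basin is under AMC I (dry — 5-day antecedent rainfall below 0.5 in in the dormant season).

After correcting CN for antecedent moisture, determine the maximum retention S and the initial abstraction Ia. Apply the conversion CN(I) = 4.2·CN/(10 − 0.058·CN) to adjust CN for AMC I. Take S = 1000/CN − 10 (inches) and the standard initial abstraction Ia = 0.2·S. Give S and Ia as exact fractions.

Dry (AMC I): CN(I) = 4.2·35/(10 − 0.058·35) = 147/(797/100) = 14700/797 ≈ 18.444
S = 1000/(14700/797) − 10 = 6500/147 in ≈ 44.218 in
Ia = 0.2S: 0.2·44.218 = 8.844 in (exactly 1300/147)

S = 6500/147 in ≈ 44.218 in; Ia = 1300/147 in ≈ 8.844 in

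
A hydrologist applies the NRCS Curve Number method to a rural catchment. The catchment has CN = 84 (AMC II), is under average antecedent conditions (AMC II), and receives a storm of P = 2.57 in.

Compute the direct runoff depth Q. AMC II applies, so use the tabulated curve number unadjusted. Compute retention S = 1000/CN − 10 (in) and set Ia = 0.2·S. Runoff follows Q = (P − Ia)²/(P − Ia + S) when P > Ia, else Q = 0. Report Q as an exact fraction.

AMC II — tabulated CN = 84 applies directly.
S = 1000/84 − 10 = 40/21 in ≈ 1.905 in
Ia = 0.2S: 0.2·1.905 = 0.381 in (exactly 8/21)
Since P=2.570 > Ia=0.381: effective rainfall P−Ia = 4597/2100 in
Q: (4597/2100)² ÷ (8597/2100) = 21132409/18053700 in (≈ 1.171 in)

Q = 21132409/18053700 in ≈ 1.171 in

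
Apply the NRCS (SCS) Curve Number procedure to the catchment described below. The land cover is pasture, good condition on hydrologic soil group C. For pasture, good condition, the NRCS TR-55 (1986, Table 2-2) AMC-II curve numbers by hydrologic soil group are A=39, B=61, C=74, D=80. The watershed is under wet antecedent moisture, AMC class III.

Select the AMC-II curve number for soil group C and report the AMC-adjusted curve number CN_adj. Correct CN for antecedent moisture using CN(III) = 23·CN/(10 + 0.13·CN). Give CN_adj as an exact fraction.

NRCS table: pasture, good condition, soil group C → CN(II) = 74
Wet (AMC III): CN(III) = 23·74/(10 + 0.13·74) = 1702/(981/50) = 85100/981 ≈ 86.748

CN_adj = 85100/981 ≈ 86.748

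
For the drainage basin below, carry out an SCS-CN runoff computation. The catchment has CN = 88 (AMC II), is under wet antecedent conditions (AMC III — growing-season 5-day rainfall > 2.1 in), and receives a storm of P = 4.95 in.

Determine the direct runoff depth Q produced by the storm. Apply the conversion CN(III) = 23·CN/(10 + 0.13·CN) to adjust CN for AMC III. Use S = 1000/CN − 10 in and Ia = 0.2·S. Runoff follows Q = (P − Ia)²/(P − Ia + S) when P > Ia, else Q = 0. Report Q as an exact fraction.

Q = 199218603/46293940 in ≈ 4.303 in

CN(III) from CN(II)=88: (23·88)/(10 + 0.13·88) = 6325/67 ≈ 94.403
Max retention: S = 1000/(6325/67) − 10 = 150/253 in (≈ 0.593 in)
Ia = 0.2·(150/253) = 30/253 in ≈ 0.119 in
Since P=4.950 > Ia=0.119: effective rainfall P−Ia = 24447/5060 in
Q = (24447/5060)²/((24447/5060) + 150/253) = (597655809/25603600)/(27447/5060) = 199218603/46293940 in ≈ 4.303 in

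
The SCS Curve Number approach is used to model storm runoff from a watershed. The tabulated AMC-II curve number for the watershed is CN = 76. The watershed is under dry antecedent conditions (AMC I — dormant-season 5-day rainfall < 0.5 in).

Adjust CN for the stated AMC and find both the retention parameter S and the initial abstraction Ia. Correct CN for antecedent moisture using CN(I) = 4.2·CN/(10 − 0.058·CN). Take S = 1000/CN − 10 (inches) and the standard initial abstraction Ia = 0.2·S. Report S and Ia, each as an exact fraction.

Dry (AMC I): CN(I) = 4.2·76/(10 − 0.058·76) = (1596/5)/(699/125) = 13300/233 ≈ 57.082
Retention S: 1000/CN − 10 with CN=57.082 → S = 1000/133 ≈ 7.519 in
Ia = 0.2S: 0.2·7.519 = 1.504 in (exactly 200/133)

S = 1000/133 in ≈ 7.519 in; Ia = 200/133 in ≈ 1.504 in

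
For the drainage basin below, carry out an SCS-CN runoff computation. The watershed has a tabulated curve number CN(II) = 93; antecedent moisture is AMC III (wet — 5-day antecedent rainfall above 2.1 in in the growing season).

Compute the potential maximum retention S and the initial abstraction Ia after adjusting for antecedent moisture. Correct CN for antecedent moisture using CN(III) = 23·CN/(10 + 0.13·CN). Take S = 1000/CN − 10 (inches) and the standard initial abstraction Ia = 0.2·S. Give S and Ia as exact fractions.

CN(III) from CN(II)=93: (23·93)/(10 + 0.13·93) = 213900/2209 ≈ 96.831
Max retention: S = 1000/(213900/2209) − 10 = 700/2139 in (≈ 0.327 in)
Initial abstraction Ia = S/5 = (700/2139)/5 = 140/2139 ≈ 0.065 in

S = 700/2139 in ≈ 0.327 in; Ia = 140/2139 in ≈ 0.065 in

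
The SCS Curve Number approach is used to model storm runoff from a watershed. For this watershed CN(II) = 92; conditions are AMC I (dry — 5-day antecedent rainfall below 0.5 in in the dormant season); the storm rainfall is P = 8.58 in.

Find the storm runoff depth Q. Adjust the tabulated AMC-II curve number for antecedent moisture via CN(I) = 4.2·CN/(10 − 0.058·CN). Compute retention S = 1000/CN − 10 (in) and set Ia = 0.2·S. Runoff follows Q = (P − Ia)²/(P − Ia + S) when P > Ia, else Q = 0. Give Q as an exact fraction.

Q = 38890600849/5970049050 in ≈ 6.514 in

CN(I) from CN(II)=92: (4.2·92)/(10 − 0.058·92) = 48300/583 ≈ 82.847
Retention S: 1000/CN − 10 with CN=82.847 → S = 1000/483 ≈ 2.070 in
Ia = 0.2S: 0.2·2.070 = 0.414 in (exactly 200/483)
P − Ia = 8.580 − 0.414 = 197207/24150 ≈ 8.166 in (> 0, runoff occurs)
Q = (197207/24150)²/((197207/24150) + 1000/483) = (38890600849/583222500)/(247207/24150) = 38890600849/5970049050 in ≈ 6.514 in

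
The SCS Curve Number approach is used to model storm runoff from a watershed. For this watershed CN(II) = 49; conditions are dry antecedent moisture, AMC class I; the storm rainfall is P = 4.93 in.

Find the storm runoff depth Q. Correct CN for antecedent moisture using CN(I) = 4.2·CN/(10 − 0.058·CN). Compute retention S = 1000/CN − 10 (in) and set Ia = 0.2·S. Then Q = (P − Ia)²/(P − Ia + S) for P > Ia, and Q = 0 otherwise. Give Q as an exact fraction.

Q = 0 in ≈ 0.000 in

Dry (AMC I): CN(I) = 4.2·49/(10 − 0.058·49) = (1029/5)/(3579/500) = 34300/1193 ≈ 28.751
Max retention: S = 1000/(34300/1193) − 10 = 8500/343 in (≈ 24.781 in)
Initial abstraction Ia = S/5 = (8500/343)/5 = 1700/343 ≈ 4.956 in
P = 4.930 ≤ Ia = 4.956 in: entire storm abstracted, Q = 0.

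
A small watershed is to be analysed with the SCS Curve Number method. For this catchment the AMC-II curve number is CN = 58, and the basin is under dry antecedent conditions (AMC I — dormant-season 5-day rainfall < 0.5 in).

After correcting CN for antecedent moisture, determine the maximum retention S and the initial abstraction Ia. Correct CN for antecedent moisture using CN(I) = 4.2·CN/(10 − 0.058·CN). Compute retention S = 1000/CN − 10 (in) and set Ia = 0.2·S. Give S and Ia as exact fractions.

Dry (AMC I): CN(I) = 4.2·58/(10 − 0.058·58) = (1218/5)/(1659/250) = 2900/79 ≈ 36.709
Retention S: 1000/CN − 10 with CN=36.709 → S = 500/29 ≈ 17.241 in
Ia = 0.2·(500/29) = 100/29 in ≈ 3.448 in

S = 500/29 in ≈ 17.241 in; Ia = 100/29 in ≈ 3.448 in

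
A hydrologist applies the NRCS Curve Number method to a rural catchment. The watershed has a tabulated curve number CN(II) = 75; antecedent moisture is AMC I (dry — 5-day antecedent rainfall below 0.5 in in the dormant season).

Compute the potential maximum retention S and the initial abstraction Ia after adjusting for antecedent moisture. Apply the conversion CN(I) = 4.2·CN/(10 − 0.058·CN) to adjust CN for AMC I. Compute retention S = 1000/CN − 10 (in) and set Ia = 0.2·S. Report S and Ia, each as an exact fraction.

CN(I) from CN(II)=75: (4.2·75)/(10 − 0.058·75) = 6300/113 ≈ 55.752
S = 1000/(6300/113) − 10 = 500/63 in ≈ 7.937 in
Ia = 0.2S: 0.2·7.937 = 1.587 in (exactly 100/63)

S = 500/63 in ≈ 7.937 in; Ia = 100/63 in ≈ 1.587 in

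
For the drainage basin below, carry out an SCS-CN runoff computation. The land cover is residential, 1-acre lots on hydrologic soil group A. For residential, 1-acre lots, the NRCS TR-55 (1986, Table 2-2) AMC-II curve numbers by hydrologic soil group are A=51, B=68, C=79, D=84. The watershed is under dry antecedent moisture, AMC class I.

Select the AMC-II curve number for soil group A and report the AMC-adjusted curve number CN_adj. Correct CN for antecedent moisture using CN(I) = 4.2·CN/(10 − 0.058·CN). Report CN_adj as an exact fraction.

CN_adj = 15300/503 ≈ 30.417

NRCS table: residential, 1-acre lots, soil group A → CN(II) = 51
Adjust CN=51 to AMC I: 4.2·51/(10 − 0.058·51) → (1071/5) ÷ (3521/500) = 15300/503 ≈ 30.417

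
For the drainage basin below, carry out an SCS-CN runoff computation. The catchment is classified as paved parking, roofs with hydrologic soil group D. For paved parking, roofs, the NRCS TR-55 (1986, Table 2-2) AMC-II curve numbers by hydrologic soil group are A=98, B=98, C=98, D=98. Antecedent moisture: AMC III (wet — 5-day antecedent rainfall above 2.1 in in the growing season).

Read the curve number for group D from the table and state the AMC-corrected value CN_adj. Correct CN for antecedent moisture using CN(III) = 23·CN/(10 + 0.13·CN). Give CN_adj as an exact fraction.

NRCS table: paved parking, roofs, soil group D → CN(II) = 98
CN(III) from CN(II)=98: (23·98)/(10 + 0.13·98) = 112700/1137 ≈ 99.120

CN_adj = 112700/1137 ≈ 99.120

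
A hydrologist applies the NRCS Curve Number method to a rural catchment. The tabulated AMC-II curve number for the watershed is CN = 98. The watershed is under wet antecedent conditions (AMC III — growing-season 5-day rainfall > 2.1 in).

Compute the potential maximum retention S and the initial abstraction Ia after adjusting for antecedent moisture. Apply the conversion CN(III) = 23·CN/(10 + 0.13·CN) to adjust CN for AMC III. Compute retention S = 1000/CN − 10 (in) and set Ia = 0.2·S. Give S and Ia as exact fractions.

Wet (AMC III): CN(III) = 23·98/(10 + 0.13·98) = 2254/(1137/50) = 112700/1137 ≈ 99.120
Max retention: S = 1000/(112700/1137) − 10 = 100/1127 in (≈ 0.089 in)
Initial abstraction Ia = S/5 = (100/1127)/5 = 20/1127 ≈ 0.018 in

S = 100/1127 in ≈ 0.089 in; Ia = 20/1127 in ≈ 0.018 in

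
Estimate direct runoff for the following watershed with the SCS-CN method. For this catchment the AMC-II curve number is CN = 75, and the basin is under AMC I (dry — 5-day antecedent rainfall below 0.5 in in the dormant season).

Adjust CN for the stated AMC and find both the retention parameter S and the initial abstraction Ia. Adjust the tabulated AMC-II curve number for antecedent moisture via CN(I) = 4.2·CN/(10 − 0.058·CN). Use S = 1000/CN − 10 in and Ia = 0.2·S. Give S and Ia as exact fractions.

S = 500/63 in ≈ 7.937 in; Ia = 100/63 in ≈ 1.587 in

Adjust CN=75 to AMC I: 4.2·75/(10 − 0.058·75) → 315 ÷ (113/20) = 6300/113 ≈ 55.752
Retention S: 1000/CN − 10 with CN=55.752 → S = 500/63 ≈ 7.937 in
Ia = 0.2·(500/63) = 100/63 in ≈ 1.587 in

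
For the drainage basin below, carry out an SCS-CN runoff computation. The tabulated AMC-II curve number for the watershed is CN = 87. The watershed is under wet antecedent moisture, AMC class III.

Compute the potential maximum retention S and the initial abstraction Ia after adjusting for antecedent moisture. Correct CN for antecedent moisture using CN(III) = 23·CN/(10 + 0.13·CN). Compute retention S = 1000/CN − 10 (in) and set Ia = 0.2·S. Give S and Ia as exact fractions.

Wet (AMC III): CN(III) = 23·87/(10 + 0.13·87) = 2001/(2131/100) = 200100/2131 ≈ 93.900
S = 1000/(200100/2131) − 10 = 1300/2001 in ≈ 0.650 in
Ia = 0.2·(1300/2001) = 260/2001 in ≈ 0.130 in

S = 1300/2001 in ≈ 0.650 in; Ia = 260/2001 in ≈ 0.130 in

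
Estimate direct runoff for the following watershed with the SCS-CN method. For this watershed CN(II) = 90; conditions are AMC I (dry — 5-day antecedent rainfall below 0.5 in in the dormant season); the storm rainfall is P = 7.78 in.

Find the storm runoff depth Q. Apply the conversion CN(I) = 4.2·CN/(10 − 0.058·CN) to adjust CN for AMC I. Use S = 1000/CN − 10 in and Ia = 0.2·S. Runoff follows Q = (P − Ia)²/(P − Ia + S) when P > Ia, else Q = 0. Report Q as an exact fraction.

Q = 4695127441/883773450 in ≈ 5.313 in

Dry (AMC I): CN(I) = 4.2·90/(10 − 0.058·90) = 378/(239/50) = 18900/239 ≈ 79.079
Retention S: 1000/CN − 10 with CN=79.079 → S = 500/189 ≈ 2.646 in
Ia = 0.2S: 0.2·2.646 = 0.529 in (exactly 100/189)
P − Ia = 7.780 − 0.529 = 68521/9450 ≈ 7.251 in (> 0, runoff occurs)
Runoff Q = (P−Ia)²/(P−Ia+S) = (7.251)²/(7.251+2.646) = 4695127441/883773450 ≈ 5.313 in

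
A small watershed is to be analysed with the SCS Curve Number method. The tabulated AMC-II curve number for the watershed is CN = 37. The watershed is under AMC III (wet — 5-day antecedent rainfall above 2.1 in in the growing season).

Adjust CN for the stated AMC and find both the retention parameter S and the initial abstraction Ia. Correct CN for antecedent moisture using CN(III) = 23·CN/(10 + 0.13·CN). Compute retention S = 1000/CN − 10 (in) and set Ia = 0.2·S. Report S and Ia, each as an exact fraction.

Adjust CN=37 to AMC III: 23·37/(10 + 0.13·37) → 851 ÷ (1481/100) = 85100/1481 ≈ 57.461
Max retention: S = 1000/(85100/1481) − 10 = 6300/851 in (≈ 7.403 in)
Initial abstraction Ia = S/5 = (6300/851)/5 = 1260/851 ≈ 1.481 in

S = 6300/851 in ≈ 7.403 in; Ia = 1260/851 in ≈ 1.481 in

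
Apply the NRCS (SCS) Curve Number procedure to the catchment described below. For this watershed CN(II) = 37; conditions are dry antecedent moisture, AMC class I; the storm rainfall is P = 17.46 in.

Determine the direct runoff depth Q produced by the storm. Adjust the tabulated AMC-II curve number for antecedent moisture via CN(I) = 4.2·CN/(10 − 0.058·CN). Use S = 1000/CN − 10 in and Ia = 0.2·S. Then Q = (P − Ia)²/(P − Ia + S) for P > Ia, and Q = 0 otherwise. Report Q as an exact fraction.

Q = 99774867/56918950 in ≈ 1.753 in

CN(I) from CN(II)=37: (4.2·37)/(10 − 0.058·37) = 3700/187 ≈ 19.786
Max retention: S = 1000/(3700/187) − 10 = 1500/37 in (≈ 40.541 in)
Ia = 0.2S: 0.2·40.541 = 8.108 in (exactly 300/37)
P − Ia = 17.460 − 8.108 = 17301/1850 ≈ 9.352 in (> 0, runoff occurs)
Q: (17301/1850)² ÷ (92301/1850) = 99774867/56918950 in (≈ 1.753 in)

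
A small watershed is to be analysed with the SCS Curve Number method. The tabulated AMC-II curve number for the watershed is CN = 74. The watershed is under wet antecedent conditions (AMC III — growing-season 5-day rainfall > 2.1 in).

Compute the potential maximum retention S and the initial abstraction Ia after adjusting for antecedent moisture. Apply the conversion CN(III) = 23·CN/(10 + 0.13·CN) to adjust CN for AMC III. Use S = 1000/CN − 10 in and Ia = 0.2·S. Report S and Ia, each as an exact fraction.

S = 1300/851 in ≈ 1.528 in; Ia = 260/851 in ≈ 0.306 in

CN(III) from CN(II)=74: (23·74)/(10 + 0.13·74) = 85100/981 ≈ 86.748
Retention S: 1000/CN − 10 with CN=86.748 → S = 1300/851 ≈ 1.528 in
Ia = 0.2S: 0.2·1.528 = 0.306 in (exactly 260/851)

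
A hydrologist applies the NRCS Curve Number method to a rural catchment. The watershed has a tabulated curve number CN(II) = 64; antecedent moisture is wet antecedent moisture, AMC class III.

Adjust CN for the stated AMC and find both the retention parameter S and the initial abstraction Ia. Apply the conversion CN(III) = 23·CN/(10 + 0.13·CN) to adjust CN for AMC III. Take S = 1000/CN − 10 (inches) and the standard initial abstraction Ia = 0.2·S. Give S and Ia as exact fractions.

S = 225/92 in ≈ 2.446 in; Ia = 45/92 in ≈ 0.489 in

Adjust CN=64 to AMC III: 23·64/(10 + 0.13·64) → 1472 ÷ (458/25) = 18400/229 ≈ 80.349
Max retention: S = 1000/(18400/229) − 10 = 225/92 in (≈ 2.446 in)
Ia = 0.2S: 0.2·2.446 = 0.489 in (exactly 45/92)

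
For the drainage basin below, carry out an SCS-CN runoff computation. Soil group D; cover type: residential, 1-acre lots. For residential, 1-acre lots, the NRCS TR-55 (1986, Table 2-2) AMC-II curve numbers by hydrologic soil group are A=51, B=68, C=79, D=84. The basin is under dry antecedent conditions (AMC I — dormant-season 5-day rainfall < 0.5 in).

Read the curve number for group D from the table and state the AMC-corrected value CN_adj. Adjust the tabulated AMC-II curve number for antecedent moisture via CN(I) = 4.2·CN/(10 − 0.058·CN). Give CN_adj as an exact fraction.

NRCS table: residential, 1-acre lots, soil group D → CN(II) = 84
CN(I) from CN(II)=84: (4.2·84)/(10 − 0.058·84) = 44100/641 ≈ 68.799

CN_adj = 44100/641 ≈ 68.799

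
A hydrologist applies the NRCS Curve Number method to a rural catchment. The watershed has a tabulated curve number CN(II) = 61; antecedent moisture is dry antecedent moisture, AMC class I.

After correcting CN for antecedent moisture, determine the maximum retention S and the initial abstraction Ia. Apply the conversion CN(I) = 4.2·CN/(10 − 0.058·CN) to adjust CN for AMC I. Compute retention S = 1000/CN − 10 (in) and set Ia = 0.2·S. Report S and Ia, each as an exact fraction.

Adjust CN=61 to AMC I: 4.2·61/(10 − 0.058·61) → (1281/5) ÷ (3231/500) = 42700/1077 ≈ 39.647
Retention S: 1000/CN − 10 with CN=39.647 → S = 6500/427 ≈ 15.222 in
Ia = 0.2·(6500/427) = 1300/427 in ≈ 3.044 in

S = 6500/427 in ≈ 15.222 in; Ia = 1300/427 in ≈ 3.044 in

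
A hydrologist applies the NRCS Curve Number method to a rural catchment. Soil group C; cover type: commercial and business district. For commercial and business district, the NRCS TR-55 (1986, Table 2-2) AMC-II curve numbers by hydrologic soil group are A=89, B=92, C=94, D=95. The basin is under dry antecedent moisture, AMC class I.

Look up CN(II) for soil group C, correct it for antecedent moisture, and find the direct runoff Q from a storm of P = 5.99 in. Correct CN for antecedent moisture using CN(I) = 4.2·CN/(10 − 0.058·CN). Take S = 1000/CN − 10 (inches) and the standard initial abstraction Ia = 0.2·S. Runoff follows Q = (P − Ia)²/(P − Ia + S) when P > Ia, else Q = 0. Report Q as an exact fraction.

NRCS table: commercial and business district, soil group C → CN(II) = 94
CN(I) from CN(II)=94: (4.2·94)/(10 − 0.058·94) = 32900/379 ≈ 86.807
Max retention: S = 1000/(32900/379) − 10 = 500/329 in (≈ 1.520 in)
Ia = 0.2·(500/329) = 100/329 in ≈ 0.304 in
Excess rainfall: 5.990 − 0.304 = 5.686 in; P > Ia so Q > 0
Q = (187071/32900)²/((187071/32900) + 500/329) = (34995559041/1082410000)/(237071/32900) = 34995559041/7799635900 in ≈ 4.487 in

Q = 34995559041/7799635900 in ≈ 4.487 in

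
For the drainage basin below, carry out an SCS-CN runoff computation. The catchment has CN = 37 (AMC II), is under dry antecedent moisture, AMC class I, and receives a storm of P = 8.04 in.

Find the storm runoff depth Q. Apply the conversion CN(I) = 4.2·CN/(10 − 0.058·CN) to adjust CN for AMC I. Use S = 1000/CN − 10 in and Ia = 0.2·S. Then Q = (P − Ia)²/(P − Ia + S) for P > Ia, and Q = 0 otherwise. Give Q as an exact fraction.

Q = 0 in ≈ 0.000 in

Adjust CN=37 to AMC I: 4.2·37/(10 − 0.058·37) → (777/5) ÷ (3927/500) = 3700/187 ≈ 19.786
S = 1000/(3700/187) − 10 = 1500/37 in ≈ 40.541 in
Ia = 0.2S: 0.2·40.541 = 8.108 in (exactly 300/37)
P = 8.040 ≤ Ia = 8.108 in: entire storm abstracted, Q = 0.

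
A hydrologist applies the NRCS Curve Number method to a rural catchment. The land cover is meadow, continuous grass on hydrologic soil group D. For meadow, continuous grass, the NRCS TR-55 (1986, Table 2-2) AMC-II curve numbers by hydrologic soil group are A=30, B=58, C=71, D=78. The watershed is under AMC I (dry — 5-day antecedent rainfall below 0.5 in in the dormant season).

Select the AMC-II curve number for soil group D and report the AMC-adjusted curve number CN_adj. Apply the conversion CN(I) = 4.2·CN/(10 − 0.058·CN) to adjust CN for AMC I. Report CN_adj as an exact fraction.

NRCS table: meadow, continuous grass, soil group D → CN(II) = 78
Adjust CN=78 to AMC I: 4.2·78/(10 − 0.058·78) → (1638/5) ÷ (1369/250) = 81900/1369 ≈ 59.825

CN_adj = 81900/1369 ≈ 59.825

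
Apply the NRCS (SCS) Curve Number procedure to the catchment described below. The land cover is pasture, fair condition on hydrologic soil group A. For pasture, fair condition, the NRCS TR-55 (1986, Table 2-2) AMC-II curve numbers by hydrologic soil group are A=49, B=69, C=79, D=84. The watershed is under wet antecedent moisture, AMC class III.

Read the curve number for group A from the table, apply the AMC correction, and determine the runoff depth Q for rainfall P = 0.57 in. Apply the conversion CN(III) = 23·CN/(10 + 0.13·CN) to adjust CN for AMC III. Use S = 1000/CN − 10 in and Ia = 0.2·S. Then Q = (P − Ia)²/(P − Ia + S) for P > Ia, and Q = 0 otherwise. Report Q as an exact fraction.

NRCS table: pasture, fair condition, soil group A → CN(II) = 49
CN(III) from CN(II)=49: (23·49)/(10 + 0.13·49) = 112700/1637 ≈ 68.845
Max retention: S = 1000/(112700/1637) − 10 = 5100/1127 in (≈ 4.525 in)
Ia = 0.2·(5100/1127) = 1020/1127 in ≈ 0.905 in
P = 0.570 ≤ Ia = 0.905 in: entire storm abstracted, Q = 0.

Q = 0 in ≈ 0.000 in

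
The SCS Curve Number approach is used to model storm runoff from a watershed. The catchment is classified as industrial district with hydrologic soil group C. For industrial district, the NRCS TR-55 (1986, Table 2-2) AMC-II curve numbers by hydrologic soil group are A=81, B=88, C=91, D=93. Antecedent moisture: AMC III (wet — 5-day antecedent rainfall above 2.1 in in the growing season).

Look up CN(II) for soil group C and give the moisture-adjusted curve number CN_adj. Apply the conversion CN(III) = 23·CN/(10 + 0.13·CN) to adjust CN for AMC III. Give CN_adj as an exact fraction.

NRCS table: industrial district, soil group C → CN(II) = 91
CN(III) from CN(II)=91: (23·91)/(10 + 0.13·91) = 209300/2183 ≈ 95.877

CN_adj = 209300/2183 ≈ 95.877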